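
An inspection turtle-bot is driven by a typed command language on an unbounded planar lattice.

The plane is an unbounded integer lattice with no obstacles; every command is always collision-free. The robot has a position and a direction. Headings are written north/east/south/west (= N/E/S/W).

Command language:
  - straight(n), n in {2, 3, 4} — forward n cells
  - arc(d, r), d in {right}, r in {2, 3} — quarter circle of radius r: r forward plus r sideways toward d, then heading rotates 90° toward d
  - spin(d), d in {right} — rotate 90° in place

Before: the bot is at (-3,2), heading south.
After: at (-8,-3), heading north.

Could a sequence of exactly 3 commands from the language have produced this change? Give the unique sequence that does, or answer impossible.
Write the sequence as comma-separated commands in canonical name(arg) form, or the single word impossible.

straight(4), arc(right, 3), arc(right, 2)

key: running arc(right, 2) before straight(4) would end elsewhere — order is forced
t0: at (-3,2), heading south
t=1 straight(4) ⇒ at (-3,-2), heading south
t=2 arc(right, 3) ⇒ at (-6,-5), heading west
t=3 arc(right, 2) ⇒ at (-8,-3), heading north
uniquely the one of 216 3-step routes that fits.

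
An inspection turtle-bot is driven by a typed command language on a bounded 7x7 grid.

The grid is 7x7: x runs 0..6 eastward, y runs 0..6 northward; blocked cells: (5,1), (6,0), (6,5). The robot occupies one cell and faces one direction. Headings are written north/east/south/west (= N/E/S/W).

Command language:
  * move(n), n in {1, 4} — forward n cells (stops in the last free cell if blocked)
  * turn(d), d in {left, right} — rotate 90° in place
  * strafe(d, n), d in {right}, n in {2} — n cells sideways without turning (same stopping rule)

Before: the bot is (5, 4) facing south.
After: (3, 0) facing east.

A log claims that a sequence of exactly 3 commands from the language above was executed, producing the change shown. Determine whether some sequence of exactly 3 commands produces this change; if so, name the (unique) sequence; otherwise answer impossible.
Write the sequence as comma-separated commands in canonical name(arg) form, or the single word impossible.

key: running turn(left) before strafe(right, 2) would end elsewhere — order is forced
start: (5, 4) facing south
1. strafe(right, 2) → (3, 4) facing south
2. move(4) → (3, 0) facing south
3. turn(left) → (3, 0) facing east
uniquely the one of 125 3-step routes that fits.

strafe(right, 2), move(4), turn(left)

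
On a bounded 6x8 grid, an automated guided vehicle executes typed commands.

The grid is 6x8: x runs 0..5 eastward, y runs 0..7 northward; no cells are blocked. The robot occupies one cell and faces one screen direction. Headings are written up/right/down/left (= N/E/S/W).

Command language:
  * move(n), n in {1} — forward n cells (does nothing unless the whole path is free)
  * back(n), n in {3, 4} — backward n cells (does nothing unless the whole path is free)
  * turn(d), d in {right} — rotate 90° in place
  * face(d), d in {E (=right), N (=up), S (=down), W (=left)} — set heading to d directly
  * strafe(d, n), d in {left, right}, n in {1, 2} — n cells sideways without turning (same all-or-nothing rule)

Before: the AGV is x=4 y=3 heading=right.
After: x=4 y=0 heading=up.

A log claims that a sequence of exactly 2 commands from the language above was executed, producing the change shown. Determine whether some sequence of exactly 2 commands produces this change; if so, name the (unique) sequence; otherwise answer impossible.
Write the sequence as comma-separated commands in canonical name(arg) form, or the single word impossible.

face(N), back(3)

key: running back(3) before face(N) would end elsewhere — order is forced
start: x=4 y=3 heading=right
step 1 (face(N)): x=4 y=3 heading=up
step 2 (back(3)): x=4 y=0 heading=up
no other 2-command option fits: unique.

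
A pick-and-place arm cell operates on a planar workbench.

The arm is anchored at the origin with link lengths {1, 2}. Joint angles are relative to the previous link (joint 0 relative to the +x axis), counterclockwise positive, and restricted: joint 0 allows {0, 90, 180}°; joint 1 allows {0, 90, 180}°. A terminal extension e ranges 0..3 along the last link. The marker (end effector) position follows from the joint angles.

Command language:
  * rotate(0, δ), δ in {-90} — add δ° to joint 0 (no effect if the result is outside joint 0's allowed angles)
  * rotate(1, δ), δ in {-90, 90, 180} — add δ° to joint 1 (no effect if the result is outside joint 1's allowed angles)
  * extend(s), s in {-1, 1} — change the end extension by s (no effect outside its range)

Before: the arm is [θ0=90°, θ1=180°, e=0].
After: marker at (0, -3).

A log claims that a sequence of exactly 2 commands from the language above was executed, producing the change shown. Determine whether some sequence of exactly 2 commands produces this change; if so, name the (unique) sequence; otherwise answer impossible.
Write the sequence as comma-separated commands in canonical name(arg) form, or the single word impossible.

begin: [θ0=90°, θ1=180°, e=0]
[1] after extend(1): [θ0=90°, θ1=180°, e=1]
[2] after extend(1): [θ0=90°, θ1=180°, e=2]
uniquely the one of 36 2-step routes that fits.

extend(1), extend(1)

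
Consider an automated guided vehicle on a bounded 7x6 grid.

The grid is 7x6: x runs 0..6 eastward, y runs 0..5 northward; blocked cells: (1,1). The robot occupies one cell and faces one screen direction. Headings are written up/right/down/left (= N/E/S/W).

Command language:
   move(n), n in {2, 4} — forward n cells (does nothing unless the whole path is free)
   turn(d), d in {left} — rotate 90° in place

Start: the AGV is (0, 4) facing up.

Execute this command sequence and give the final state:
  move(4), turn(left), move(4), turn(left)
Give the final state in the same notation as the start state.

(0, 4) facing down

initial: (0, 4) facing up
step 1 (move(4)): (0, 4) facing up
step 2 (turn(left)): (0, 4) facing left
step 3 (move(4)): (0, 4) facing left
step 4 (turn(left)): (0, 4) facing down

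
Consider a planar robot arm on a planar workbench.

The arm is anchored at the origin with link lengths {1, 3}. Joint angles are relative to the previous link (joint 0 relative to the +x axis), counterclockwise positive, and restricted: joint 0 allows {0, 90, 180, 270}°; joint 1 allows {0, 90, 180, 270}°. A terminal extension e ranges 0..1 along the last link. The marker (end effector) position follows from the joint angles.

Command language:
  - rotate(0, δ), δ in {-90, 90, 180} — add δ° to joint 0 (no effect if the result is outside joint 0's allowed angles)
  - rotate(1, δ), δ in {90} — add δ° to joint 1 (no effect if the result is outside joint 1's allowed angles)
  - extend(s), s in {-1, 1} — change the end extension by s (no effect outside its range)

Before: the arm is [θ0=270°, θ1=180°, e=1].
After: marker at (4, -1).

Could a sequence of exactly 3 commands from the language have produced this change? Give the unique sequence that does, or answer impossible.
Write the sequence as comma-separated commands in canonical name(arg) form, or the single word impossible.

from: [θ0=270°, θ1=180°, e=1]
1. rotate(1, 90) → [θ0=270°, θ1=270°, e=1]
2. rotate(1, 90) → [θ0=270°, θ1=0°, e=1]
3. rotate(1, 90) → [θ0=270°, θ1=90°, e=1]
uniquely the one of 216 3-step routes that fits.

rotate(1, 90), rotate(1, 90), rotate(1, 90)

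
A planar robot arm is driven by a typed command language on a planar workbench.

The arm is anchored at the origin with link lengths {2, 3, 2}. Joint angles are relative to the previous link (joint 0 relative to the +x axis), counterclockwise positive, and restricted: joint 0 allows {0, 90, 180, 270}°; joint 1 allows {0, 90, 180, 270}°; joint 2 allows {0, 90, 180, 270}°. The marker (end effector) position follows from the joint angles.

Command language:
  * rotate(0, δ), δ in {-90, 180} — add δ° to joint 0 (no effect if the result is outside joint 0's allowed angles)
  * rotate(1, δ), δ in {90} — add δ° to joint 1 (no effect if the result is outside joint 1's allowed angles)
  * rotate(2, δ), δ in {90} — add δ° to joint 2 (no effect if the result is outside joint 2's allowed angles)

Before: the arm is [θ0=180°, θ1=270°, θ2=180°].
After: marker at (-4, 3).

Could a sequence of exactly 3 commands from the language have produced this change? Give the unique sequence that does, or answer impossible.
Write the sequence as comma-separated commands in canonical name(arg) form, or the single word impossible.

begin: [θ0=180°, θ1=270°, θ2=180°]
t=1 rotate(2, 90) ⇒ [θ0=180°, θ1=270°, θ2=270°]
t=2 rotate(2, 90) ⇒ [θ0=180°, θ1=270°, θ2=0°]
t=3 rotate(2, 90) ⇒ [θ0=180°, θ1=270°, θ2=90°]
uniquely the one of 64 3-step routes that fits.

rotate(2, 90), rotate(2, 90), rotate(2, 90)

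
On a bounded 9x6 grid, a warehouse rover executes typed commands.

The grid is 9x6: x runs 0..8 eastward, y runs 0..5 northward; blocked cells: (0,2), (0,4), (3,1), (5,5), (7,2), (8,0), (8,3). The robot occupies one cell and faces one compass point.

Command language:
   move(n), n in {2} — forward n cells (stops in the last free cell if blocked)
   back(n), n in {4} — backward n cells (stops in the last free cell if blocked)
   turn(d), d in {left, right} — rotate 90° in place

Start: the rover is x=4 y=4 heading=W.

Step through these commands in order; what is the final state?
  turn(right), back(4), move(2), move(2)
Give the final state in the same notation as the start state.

x=4 y=4 heading=N

begin: x=4 y=4 heading=W
t=1 turn(right) ⇒ x=4 y=4 heading=N
t=2 back(4) ⇒ x=4 y=0 heading=N
t=3 move(2) ⇒ x=4 y=2 heading=N
t=4 move(2) ⇒ x=4 y=4 heading=N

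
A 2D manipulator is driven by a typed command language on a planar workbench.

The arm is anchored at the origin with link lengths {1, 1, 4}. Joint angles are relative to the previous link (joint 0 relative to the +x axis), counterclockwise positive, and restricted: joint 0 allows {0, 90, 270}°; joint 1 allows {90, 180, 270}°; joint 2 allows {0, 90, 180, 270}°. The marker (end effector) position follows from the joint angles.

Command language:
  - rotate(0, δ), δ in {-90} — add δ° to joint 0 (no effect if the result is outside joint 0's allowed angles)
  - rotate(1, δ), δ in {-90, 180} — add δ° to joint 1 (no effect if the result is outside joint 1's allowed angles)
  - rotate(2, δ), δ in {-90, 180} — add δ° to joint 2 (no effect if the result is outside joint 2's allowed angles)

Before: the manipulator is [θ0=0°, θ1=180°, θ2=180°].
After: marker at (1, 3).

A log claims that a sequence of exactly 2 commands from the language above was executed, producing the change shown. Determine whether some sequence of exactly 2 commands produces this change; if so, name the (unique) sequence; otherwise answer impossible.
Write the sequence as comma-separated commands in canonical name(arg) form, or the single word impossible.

rotate(1, -90), rotate(1, 180)

key: order matters: swapping rotate(1, -90) and rotate(1, 180) lands elsewhere
t0: [θ0=0°, θ1=180°, θ2=180°]
step 1 (rotate(1, -90)): [θ0=0°, θ1=90°, θ2=180°]
step 2 (rotate(1, 180)): [θ0=0°, θ1=270°, θ2=180°]
no other 2-command option fits: unique.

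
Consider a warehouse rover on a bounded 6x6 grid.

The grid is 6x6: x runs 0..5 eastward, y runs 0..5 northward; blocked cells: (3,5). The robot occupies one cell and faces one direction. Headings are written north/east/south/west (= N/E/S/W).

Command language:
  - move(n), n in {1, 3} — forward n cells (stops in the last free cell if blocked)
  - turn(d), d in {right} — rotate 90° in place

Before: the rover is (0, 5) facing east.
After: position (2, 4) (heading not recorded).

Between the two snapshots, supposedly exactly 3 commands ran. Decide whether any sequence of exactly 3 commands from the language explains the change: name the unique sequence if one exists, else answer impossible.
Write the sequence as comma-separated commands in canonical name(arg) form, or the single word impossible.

key: move(3) is stopped early by the blocked cell at (3,5)
begin: (0, 5) facing east
1. move(3) → (2, 5) facing east
2. turn(right) → (2, 5) facing south
3. move(1) → (2, 4) facing south
all 27 alternatives checked — unique.

move(3), turn(right), move(1)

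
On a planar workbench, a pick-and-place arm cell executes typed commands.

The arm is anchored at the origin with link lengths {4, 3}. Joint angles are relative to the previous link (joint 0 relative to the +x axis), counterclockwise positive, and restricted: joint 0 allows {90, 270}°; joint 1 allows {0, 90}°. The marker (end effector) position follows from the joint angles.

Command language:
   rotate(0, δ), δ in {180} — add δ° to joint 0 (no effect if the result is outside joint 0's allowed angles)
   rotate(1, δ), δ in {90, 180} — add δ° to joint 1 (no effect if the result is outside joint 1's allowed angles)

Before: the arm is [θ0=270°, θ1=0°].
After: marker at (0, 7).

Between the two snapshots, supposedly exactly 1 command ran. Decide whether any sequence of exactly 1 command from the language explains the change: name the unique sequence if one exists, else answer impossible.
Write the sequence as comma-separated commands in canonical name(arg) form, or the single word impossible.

begin: [θ0=270°, θ1=0°]
1. rotate(0, 180) → [θ0=90°, θ1=0°]
uniquely the one of 3 1-step routes that fits.

rotate(0, 180)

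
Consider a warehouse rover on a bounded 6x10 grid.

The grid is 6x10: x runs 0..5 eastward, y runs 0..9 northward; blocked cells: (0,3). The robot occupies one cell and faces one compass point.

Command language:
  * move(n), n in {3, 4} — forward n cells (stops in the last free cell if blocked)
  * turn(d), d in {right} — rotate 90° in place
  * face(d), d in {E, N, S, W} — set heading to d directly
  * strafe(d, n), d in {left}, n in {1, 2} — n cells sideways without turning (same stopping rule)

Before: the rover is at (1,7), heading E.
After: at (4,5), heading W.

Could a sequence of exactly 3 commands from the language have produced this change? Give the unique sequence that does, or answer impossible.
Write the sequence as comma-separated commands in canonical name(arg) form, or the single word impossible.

key: position moved to (4,5) AND the heading swung to W — translation plus rotation needed
from: at (1,7), heading E
t=1 move(3) ⇒ at (4,7), heading E
t=2 face(W) ⇒ at (4,7), heading W
t=3 strafe(left, 2) ⇒ at (4,5), heading W
uniquely the one of 729 3-step routes that fits.

move(3), face(W), strafe(left, 2)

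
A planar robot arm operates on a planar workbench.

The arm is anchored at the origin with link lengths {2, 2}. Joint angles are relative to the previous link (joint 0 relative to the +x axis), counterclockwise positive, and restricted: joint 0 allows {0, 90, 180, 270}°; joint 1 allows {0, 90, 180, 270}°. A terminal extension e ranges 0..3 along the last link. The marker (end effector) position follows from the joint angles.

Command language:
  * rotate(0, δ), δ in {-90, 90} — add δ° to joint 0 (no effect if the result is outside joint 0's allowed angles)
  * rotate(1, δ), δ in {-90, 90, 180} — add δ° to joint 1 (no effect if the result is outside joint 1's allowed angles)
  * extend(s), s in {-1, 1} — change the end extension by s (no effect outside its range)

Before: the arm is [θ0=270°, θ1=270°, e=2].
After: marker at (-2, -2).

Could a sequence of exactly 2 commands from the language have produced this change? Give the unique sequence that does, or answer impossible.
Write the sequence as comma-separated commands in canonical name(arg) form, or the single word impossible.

from: [θ0=270°, θ1=270°, e=2]
[1] after extend(-1): [θ0=270°, θ1=270°, e=1]
[2] after extend(-1): [θ0=270°, θ1=270°, e=0]
no rival 2-sequence matches.

extend(-1), extend(-1)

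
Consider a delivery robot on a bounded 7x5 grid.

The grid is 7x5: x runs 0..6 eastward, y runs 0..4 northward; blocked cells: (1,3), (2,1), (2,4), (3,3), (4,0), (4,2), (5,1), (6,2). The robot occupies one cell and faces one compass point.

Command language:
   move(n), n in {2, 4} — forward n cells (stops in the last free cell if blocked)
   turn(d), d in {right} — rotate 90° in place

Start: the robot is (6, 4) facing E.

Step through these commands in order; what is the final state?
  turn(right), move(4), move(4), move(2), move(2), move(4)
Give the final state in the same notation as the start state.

(6, 3) facing S

from: (6, 4) facing E
step 1 (turn(right)): (6, 4) facing S
step 2 (move(4)): (6, 3) facing S
step 3 (move(4)): (6, 3) facing S
step 4 (move(2)): (6, 3) facing S
step 5 (move(2)): (6, 3) facing S
step 6 (move(4)): (6, 3) facing S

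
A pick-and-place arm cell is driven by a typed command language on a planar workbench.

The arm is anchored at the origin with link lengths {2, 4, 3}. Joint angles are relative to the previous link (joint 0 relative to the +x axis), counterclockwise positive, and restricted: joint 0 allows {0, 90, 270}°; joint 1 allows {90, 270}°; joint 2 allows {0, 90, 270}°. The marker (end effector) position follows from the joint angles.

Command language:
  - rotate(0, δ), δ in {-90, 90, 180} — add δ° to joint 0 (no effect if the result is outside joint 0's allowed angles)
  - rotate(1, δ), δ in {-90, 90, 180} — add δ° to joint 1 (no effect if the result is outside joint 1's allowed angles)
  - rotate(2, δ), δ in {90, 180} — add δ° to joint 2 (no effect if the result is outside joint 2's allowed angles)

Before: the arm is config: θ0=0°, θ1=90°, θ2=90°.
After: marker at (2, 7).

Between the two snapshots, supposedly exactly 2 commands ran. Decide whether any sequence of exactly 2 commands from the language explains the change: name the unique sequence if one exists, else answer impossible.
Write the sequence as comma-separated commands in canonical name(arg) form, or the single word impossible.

key: running rotate(2, 90) before rotate(2, 180) would end elsewhere — order is forced
from: config: θ0=0°, θ1=90°, θ2=90°
t=1 rotate(2, 180) ⇒ config: θ0=0°, θ1=90°, θ2=270°
t=2 rotate(2, 90) ⇒ config: θ0=0°, θ1=90°, θ2=0°
no rival 2-sequence matches.

rotate(2, 180), rotate(2, 90)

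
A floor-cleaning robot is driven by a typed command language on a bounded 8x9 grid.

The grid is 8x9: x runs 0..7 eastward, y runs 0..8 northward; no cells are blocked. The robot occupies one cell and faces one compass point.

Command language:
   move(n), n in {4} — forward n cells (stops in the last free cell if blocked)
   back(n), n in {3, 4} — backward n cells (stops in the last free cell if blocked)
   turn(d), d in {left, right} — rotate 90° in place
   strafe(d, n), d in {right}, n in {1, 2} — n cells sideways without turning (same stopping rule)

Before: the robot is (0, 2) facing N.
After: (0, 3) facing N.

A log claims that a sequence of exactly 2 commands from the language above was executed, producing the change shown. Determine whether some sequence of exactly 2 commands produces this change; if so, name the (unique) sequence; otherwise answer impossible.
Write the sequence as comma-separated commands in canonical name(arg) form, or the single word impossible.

key: still facing N at the end — nothing in the sequence rotates
t0: (0, 2) facing N
step 1 (move(4)): (0, 6) facing N
step 2 (back(3)): (0, 3) facing N
all 49 alternatives checked — unique.

move(4), back(3)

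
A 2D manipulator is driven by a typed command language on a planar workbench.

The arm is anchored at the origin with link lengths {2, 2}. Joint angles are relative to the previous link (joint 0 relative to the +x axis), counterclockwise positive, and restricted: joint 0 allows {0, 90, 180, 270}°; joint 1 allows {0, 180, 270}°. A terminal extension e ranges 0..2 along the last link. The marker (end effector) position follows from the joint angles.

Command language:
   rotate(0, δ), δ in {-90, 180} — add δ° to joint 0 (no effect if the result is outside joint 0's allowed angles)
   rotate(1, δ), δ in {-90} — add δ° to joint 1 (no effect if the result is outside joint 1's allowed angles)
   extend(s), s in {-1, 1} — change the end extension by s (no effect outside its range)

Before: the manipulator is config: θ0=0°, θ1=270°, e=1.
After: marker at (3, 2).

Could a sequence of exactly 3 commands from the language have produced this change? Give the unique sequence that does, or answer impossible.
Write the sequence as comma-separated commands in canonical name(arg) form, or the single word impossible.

rotate(0, -90), rotate(0, -90), rotate(0, -90)

from: config: θ0=0°, θ1=270°, e=1
[1] after rotate(0, -90): config: θ0=270°, θ1=270°, e=1
[2] after rotate(0, -90): config: θ0=180°, θ1=270°, e=1
[3] after rotate(0, -90): config: θ0=90°, θ1=270°, e=1
uniquely the one of 125 3-step routes that fits.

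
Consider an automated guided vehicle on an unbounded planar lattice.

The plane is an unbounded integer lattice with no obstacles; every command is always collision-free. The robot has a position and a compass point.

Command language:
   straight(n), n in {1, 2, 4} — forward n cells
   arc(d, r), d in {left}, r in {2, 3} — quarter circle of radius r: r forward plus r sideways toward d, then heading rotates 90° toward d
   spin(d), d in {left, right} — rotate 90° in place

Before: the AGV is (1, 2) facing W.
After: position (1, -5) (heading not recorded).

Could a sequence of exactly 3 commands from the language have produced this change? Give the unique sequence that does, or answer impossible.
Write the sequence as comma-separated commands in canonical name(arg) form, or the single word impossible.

initial: (1, 2) facing W
step 1 (arc(left, 3)): (-2, -1) facing S
step 2 (straight(1)): (-2, -2) facing S
step 3 (arc(left, 3)): (1, -5) facing E
all 343 alternatives checked — unique.

arc(left, 3), straight(1), arc(left, 3)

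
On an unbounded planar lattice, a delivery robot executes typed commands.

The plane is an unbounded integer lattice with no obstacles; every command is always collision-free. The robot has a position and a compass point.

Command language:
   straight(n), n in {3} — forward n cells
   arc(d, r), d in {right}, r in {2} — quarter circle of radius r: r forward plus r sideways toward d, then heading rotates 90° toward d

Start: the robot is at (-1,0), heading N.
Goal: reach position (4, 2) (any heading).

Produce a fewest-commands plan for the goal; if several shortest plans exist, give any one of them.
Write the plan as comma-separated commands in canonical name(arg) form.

begin: at (-1,0), heading N
step 1 (arc(right, 2)): at (1,2), heading E
step 2 (straight(3)): at (4,2), heading E
nothing shorter than 2 reaches the goal.

arc(right, 2), straight(3)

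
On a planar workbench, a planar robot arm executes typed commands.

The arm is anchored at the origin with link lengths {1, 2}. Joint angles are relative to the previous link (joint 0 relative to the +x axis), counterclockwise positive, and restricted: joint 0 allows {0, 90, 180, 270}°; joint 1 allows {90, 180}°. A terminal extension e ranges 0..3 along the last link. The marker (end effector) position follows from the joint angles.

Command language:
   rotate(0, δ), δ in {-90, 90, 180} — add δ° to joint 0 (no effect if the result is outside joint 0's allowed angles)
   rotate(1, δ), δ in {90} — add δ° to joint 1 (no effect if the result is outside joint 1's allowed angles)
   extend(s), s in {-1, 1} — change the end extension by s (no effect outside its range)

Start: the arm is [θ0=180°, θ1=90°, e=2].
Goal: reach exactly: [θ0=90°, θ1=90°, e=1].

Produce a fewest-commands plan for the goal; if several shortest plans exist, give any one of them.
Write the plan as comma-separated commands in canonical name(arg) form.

extend(-1), rotate(0, -90)

start: [θ0=180°, θ1=90°, e=2]
step 1 (extend(-1)): [θ0=180°, θ1=90°, e=1]
step 2 (rotate(0, -90)): [θ0=90°, θ1=90°, e=1]
minimal: 2 command(s), checked below 2.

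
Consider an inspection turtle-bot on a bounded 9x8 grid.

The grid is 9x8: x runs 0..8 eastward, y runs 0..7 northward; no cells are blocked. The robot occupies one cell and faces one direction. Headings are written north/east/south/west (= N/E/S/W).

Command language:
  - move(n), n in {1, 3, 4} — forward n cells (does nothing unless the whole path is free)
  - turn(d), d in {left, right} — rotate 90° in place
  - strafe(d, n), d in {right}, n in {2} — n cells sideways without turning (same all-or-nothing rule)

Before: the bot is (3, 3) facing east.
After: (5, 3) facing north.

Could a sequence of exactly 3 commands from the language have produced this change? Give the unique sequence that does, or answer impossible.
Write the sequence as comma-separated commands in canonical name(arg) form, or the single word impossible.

move(1), move(1), turn(left)

key: order matters: swapping move(1) and turn(left) lands elsewhere
begin: (3, 3) facing east
step 1 (move(1)): (4, 3) facing east
step 2 (move(1)): (5, 3) facing east
step 3 (turn(left)): (5, 3) facing north
no other 3-command option fits: unique.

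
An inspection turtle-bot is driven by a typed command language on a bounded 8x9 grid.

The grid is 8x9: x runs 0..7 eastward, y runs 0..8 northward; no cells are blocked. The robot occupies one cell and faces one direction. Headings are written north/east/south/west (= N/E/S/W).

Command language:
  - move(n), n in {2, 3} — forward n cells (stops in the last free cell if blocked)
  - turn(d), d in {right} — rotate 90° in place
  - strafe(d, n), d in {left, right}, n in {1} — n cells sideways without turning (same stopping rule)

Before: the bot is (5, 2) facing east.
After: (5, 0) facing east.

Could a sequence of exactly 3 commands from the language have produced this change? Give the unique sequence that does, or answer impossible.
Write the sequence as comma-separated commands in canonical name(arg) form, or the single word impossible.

key: the third strafe(right, 1) runs into the grid edge before its full distance
initial: (5, 2) facing east
[1] after strafe(right, 1): (5, 1) facing east
[2] after strafe(right, 1): (5, 0) facing east
[3] after strafe(right, 1): (5, 0) facing east
uniquely the one of 125 3-step routes that fits.

strafe(right, 1), strafe(right, 1), strafe(right, 1)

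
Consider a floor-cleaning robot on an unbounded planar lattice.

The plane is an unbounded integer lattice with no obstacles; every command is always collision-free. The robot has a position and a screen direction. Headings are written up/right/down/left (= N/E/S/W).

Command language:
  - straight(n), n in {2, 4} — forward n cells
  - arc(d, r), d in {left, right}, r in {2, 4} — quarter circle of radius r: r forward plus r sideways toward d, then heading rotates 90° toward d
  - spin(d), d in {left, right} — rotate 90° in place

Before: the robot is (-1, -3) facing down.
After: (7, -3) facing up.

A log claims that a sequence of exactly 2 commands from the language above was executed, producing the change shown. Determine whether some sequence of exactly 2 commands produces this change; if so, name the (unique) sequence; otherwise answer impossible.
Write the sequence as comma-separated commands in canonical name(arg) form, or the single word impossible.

key: position moved to (7,-3) AND the heading swung to N — translation plus rotation needed
start: (-1, -3) facing down
t=1 arc(left, 4) ⇒ (3, -7) facing right
t=2 arc(left, 4) ⇒ (7, -3) facing up
no other 2-command option fits: unique.

arc(left, 4), arc(left, 4)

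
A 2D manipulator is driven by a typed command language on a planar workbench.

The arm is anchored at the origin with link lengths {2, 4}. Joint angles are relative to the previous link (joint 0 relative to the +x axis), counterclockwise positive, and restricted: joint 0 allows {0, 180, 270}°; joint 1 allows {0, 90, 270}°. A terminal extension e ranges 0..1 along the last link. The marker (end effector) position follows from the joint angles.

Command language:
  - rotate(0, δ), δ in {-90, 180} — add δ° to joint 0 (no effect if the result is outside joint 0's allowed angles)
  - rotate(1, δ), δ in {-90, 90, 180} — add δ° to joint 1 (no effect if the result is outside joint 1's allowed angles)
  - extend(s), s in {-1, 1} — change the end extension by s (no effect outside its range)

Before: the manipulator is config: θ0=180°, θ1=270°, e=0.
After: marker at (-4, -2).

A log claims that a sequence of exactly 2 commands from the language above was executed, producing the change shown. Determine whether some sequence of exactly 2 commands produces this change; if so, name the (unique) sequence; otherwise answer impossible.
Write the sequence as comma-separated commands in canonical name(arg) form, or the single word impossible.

rotate(0, 180), rotate(0, -90)

key: running rotate(0, -90) before rotate(0, 180) would end elsewhere — order is forced
begin: config: θ0=180°, θ1=270°, e=0
step 1 (rotate(0, 180)): config: θ0=0°, θ1=270°, e=0
step 2 (rotate(0, -90)): config: θ0=270°, θ1=270°, e=0
no other 2-command option fits: unique.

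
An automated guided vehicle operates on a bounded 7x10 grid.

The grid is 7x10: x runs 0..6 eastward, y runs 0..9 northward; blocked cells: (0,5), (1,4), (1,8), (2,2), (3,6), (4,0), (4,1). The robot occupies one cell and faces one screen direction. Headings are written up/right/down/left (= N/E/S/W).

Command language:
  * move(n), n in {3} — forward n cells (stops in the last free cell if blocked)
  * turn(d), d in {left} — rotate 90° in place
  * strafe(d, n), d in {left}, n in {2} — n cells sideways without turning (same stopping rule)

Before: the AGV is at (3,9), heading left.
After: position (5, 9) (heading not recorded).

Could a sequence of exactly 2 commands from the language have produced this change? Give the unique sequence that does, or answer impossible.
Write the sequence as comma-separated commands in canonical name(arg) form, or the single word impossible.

turn(left), strafe(left, 2)

key: order matters: swapping turn(left) and strafe(left, 2) lands elsewhere
from: at (3,9), heading left
step 1 (turn(left)): at (3,9), heading down
step 2 (strafe(left, 2)): at (5,9), heading down
all 9 alternatives checked — unique.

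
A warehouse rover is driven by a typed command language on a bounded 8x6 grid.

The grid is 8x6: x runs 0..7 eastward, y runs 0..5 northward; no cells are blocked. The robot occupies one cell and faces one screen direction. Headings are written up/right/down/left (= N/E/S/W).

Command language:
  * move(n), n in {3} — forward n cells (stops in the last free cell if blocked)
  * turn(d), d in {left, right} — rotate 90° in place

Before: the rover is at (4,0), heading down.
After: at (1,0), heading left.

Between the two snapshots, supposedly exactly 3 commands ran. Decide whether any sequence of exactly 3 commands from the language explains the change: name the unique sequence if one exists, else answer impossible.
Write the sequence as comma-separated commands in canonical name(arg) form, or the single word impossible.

move(3), turn(right), move(3)

key: position moved to (1,0) AND the heading swung to W — translation plus rotation needed
from: at (4,0), heading down
1. move(3) → at (4,0), heading down
2. turn(right) → at (4,0), heading left
3. move(3) → at (1,0), heading left
no other 3-command option fits: unique.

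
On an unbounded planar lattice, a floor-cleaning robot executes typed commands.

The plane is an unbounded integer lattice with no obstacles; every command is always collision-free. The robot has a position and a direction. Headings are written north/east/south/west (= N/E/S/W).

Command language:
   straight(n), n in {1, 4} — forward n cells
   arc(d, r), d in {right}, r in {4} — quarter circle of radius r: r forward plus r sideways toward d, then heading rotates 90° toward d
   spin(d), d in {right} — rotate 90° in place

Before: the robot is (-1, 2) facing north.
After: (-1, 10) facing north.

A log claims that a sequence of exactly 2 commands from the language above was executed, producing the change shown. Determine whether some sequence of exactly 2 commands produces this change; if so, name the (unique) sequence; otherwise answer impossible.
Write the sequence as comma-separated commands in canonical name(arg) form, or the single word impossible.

key: heading stays N — no command in the sequence turns
begin: (-1, 2) facing north
[1] after straight(4): (-1, 6) facing north
[2] after straight(4): (-1, 10) facing north
uniquely the one of 16 2-step routes that fits.

straight(4), straight(4)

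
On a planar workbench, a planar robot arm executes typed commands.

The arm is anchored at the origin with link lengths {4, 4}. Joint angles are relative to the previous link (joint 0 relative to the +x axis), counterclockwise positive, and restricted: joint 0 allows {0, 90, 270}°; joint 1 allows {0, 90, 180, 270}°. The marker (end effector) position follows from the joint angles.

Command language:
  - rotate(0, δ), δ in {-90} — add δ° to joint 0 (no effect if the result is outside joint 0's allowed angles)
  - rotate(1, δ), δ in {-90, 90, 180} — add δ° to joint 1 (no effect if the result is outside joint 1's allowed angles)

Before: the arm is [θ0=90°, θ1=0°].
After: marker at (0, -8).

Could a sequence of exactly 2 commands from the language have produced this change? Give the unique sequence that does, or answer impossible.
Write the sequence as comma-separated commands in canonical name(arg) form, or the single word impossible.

from: [θ0=90°, θ1=0°]
step 1 (rotate(0, -90)): [θ0=0°, θ1=0°]
step 2 (rotate(0, -90)): [θ0=270°, θ1=0°]
no rival 2-sequence matches.

rotate(0, -90), rotate(0, -90)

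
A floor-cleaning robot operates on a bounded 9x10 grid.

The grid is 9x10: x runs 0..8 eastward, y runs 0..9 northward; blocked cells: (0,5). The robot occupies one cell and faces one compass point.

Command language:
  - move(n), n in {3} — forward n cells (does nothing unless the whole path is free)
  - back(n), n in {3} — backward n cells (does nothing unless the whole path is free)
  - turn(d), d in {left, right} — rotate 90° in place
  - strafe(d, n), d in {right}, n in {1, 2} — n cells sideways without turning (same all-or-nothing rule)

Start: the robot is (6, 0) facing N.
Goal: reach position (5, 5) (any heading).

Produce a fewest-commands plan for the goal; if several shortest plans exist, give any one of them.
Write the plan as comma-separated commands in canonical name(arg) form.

move(3), strafe(right, 2), turn(left), move(3), strafe(right, 2)

initial: (6, 0) facing N
1. move(3) → (6, 3) facing N
2. strafe(right, 2) → (8, 3) facing N
3. turn(left) → (8, 3) facing W
4. move(3) → (5, 3) facing W
5. strafe(right, 2) → (5, 5) facing W
shorter routes all fall short; 5 is best.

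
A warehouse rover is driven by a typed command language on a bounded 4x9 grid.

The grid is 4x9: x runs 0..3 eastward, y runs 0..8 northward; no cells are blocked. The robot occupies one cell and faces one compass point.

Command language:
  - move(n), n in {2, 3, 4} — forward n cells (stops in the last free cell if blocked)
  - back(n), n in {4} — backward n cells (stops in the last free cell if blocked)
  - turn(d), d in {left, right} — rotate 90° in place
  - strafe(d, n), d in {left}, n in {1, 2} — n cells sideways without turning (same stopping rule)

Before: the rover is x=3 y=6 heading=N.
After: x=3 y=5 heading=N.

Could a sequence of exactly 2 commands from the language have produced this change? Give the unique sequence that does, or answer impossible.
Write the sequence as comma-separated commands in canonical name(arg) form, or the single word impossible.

back(4), move(3)

key: still facing N at the end — nothing in the sequence rotates
start: x=3 y=6 heading=N
1. back(4) → x=3 y=2 heading=N
2. move(3) → x=3 y=5 heading=N
uniquely the one of 64 2-step routes that fits.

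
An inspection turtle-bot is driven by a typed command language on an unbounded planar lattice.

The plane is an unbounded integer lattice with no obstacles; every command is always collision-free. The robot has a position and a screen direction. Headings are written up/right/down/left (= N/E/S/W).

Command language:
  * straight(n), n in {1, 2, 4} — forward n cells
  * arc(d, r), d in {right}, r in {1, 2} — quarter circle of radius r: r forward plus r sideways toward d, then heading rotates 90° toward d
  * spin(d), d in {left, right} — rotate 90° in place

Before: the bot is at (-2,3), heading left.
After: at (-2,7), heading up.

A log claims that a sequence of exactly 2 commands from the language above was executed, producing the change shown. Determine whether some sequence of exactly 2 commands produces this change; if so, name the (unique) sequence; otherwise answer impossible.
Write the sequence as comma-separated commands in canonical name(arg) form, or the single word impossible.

spin(right), straight(4)

key: running straight(4) before spin(right) would end elsewhere — order is forced
from: at (-2,3), heading left
t=1 spin(right) ⇒ at (-2,3), heading up
t=2 straight(4) ⇒ at (-2,7), heading up
uniquely the one of 49 2-step routes that fits.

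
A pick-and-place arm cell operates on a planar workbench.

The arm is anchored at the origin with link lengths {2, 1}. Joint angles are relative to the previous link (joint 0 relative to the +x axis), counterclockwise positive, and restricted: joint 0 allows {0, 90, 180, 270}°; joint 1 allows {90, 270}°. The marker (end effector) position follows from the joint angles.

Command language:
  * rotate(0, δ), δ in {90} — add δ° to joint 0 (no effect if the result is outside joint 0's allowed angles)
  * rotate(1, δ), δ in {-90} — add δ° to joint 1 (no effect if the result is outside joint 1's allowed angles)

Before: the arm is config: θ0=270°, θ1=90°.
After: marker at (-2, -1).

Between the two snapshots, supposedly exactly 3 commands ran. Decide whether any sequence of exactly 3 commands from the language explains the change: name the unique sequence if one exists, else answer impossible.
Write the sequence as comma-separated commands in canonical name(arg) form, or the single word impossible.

start: config: θ0=270°, θ1=90°
[1] after rotate(0, 90): config: θ0=0°, θ1=90°
[2] after rotate(0, 90): config: θ0=90°, θ1=90°
[3] after rotate(0, 90): config: θ0=180°, θ1=90°
uniquely the one of 8 3-step routes that fits.

rotate(0, 90), rotate(0, 90), rotate(0, 90)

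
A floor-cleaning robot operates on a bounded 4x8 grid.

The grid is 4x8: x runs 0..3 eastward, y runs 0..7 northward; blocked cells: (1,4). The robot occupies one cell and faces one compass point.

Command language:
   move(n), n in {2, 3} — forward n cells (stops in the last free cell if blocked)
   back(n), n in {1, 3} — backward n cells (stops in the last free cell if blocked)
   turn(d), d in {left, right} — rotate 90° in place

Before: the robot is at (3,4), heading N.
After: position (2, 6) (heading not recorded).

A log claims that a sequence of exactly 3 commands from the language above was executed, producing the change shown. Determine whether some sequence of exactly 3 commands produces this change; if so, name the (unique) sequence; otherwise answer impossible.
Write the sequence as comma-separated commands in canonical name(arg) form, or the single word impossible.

move(2), turn(right), back(1)

key: order matters: swapping move(2) and back(1) lands elsewhere
begin: at (3,4), heading N
1. move(2) → at (3,6), heading N
2. turn(right) → at (3,6), heading E
3. back(1) → at (2,6), heading E
no rival 3-sequence matches.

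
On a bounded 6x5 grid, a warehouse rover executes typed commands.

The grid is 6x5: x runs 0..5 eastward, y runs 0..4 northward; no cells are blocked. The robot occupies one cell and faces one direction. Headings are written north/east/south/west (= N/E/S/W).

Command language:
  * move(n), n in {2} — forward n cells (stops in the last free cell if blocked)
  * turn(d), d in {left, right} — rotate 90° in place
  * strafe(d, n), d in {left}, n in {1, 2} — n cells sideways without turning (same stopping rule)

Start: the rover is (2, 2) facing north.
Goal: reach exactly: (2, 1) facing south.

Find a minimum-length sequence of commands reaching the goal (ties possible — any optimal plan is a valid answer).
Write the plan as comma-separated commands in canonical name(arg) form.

from: (2, 2) facing north
1. turn(left) → (2, 2) facing west
2. strafe(left, 1) → (2, 1) facing west
3. turn(left) → (2, 1) facing south
no 2-step plan works, so 3 is optimal.

turn(left), strafe(left, 1), turn(left)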